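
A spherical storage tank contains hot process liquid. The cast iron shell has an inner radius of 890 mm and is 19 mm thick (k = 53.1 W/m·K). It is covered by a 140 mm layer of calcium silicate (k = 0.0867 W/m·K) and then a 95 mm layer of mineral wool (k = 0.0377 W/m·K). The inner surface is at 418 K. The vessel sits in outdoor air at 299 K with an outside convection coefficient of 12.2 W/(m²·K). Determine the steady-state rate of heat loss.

Q ≈ 388 W

Each spherical layer contributes R = (1/r_i − 1/r_o)/(4πk):
R_cast iron shell = (1/0.89 − 1/0.909)/(4π×53.1) = 3.52×10^-5 K/W
R_calcium silicate = (1/0.909 − 1/1.049)/(4π×0.0867) = 0.1348 K/W
R_mineral wool = (1/1.049 − 1/1.144)/(4π×0.0377) = 0.1671 K/W
R_outer film = 1/(h·4πr_o²) = 1/(12.2×4π×1.144²) = 0.004984 K/W
R_total = 0.3069 K/W
Q = ΔT/R_total = 119/0.3069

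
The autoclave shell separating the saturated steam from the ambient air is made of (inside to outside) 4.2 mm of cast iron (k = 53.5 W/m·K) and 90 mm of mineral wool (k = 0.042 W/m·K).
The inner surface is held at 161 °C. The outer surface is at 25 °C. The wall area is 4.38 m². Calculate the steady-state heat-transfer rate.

Model the wall as resistances in series:
R_cast iron = L/(kA) = 0.0042/(53.5×4.38) = 1.792×10^-5 K/W
R_mineral wool = L/(kA) = 0.09/(0.042×4.38) = 0.4892 K/W
R_total = 0.4893 K/W
Q = ΔT / R_total = 136 / 0.4893

Q ≈ 278 W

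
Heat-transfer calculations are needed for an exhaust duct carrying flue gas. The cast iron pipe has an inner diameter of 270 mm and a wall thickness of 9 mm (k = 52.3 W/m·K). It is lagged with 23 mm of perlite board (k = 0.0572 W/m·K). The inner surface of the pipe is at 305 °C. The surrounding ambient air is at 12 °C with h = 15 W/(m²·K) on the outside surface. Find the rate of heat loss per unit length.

q′ ≈ 616 W/m

Radial resistances (cylindrical: R_cond = ln(r_o/r_i)/(2πkL), R_conv = 1/(h·2πrL)):
R_cast iron pipe wall = ln(144/135)/(2π×52.3×1) = 1.964×10^-4 K/W
R_perlite board = ln(167/144)/(2π×0.0572×1) = 0.4123 K/W
R_outer film = 1/(h_o·2πr_oL) = 1/(15×2π×0.167×1) = 0.06353 K/W
R_total = 0.476 K/W
Q = ΔT/R_total = 293/0.476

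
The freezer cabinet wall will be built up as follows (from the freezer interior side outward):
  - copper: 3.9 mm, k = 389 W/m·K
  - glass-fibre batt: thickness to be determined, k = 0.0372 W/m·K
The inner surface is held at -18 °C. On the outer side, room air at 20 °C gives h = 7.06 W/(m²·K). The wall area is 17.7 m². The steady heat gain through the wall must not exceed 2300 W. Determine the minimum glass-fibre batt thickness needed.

Model the wall as resistances in series:
R_copper = L/(kA) = 0.0039/(389×17.7) = 5.664×10^-7 K/W
R_outer film = 1/(h_o·A) = 1/(7.06×17.7) = 0.008002 K/W
Sum of the known resistances R_other = 0.008003 K/W
Required total resistance R_tot = ΔT/Q_allow = 38/2300 = 0.01652 K/W
R_glass-fibre batt = R_tot − R_other = 0.008519 K/W
L = R·k·A = 0.008519×0.0372×17.7

L ≈ 5.61 mm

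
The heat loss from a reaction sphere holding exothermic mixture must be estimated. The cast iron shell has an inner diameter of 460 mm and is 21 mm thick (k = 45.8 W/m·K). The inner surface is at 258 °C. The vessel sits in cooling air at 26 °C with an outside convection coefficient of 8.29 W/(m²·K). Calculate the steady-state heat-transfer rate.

Each spherical layer contributes R = (1/r_i − 1/r_o)/(4πk):
R_cast iron shell = (1/0.23 − 1/0.251)/(4π×45.8) = 6.32×10^-4 K/W
R_outer film = 1/(h·4πr_o²) = 1/(8.29×4π×0.251²) = 0.1524 K/W
R_total = 0.153 K/W
Q = ΔT/R_total = 232/0.153

Q ≈ 1520 W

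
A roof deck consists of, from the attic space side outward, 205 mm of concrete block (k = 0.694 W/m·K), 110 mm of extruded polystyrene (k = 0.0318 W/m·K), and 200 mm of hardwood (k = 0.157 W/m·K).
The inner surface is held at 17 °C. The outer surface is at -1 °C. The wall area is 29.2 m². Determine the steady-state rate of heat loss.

Q ≈ 105 W

Model the wall as resistances in series:
R_concrete block = L/(kA) = 0.205/(0.694×29.2) = 0.01012 K/W
R_extruded polystyrene = L/(kA) = 0.11/(0.0318×29.2) = 0.1185 K/W
R_hardwood = L/(kA) = 0.2/(0.157×29.2) = 0.04363 K/W
R_total = 0.1722 K/W
Q = ΔT / R_total = 18 / 0.1722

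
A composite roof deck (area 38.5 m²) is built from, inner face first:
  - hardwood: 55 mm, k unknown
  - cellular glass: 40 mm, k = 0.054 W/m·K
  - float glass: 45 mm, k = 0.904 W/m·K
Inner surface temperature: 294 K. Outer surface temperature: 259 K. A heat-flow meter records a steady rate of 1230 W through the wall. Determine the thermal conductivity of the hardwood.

Thermal resistances in series:
R_cellular glass = L/(kA) = 0.04/(0.054×38.5) = 0.01924 K/W
R_float glass = L/(kA) = 0.045/(0.904×38.5) = 0.001293 K/W
Sum of known resistances R_other = 0.02053 K/W
Total R = ΔT/Q = 35/1230 = 0.02846 K/W
R_hardwood = R_total − R_other = 0.007922 K/W
k = L/(R·A) = 0.055/(0.007922×38.5)

k ≈ 0.18 W/(m·K)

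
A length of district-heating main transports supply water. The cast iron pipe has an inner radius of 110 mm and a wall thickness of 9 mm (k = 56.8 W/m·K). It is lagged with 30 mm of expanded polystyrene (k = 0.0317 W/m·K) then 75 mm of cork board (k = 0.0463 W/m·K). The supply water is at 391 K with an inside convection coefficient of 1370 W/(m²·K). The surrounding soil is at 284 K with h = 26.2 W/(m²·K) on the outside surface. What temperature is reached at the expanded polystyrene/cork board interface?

Treating each annulus and film as a series resistance:
R_inner film = 1/(h_i·2πr₁L) = 1/(1370×2π×0.11×1) = 0.001056 K/W
R_cast iron pipe wall = ln(119/110)/(2π×56.8×1) = 2.204×10^-4 K/W
R_expanded polystyrene = ln(149/119)/(2π×0.0317×1) = 1.129 K/W
R_cork board = ln(224/149)/(2π×0.0463×1) = 1.401 K/W
R_outer film = 1/(h_o·2πr_oL) = 1/(26.2×2π×0.224×1) = 0.02712 K/W
R_total = 2.559 K/W
Q = ΔT/R_total = 107/2.559
Q = 41.8 W/m
T_interface = T_inner − Q·ΣR(inner→interface) = 391 − 41.8×1.13

T ≈ 344 K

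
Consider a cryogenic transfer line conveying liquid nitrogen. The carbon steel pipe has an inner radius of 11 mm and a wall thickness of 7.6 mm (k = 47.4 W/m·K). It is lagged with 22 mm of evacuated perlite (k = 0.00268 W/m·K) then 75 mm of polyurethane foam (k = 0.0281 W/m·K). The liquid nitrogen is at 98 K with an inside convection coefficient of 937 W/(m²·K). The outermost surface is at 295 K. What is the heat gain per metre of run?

q′ ≈ 3.77 W/m

Cylindrical conduction, so R = ln(r₂/r₁)/(2πkL) per layer, in series:
R_inner film = 1/(h_i·2πr₁L) = 1/(937×2π×0.011×1) = 0.01544 K/W
R_carbon steel pipe wall = ln(18.6/11)/(2π×47.4×1) = 0.001764 K/W
R_evacuated perlite = ln(40.6/18.6)/(2π×0.00268×1) = 46.36 K/W
R_polyurethane foam = ln(115.6/40.6)/(2π×0.0281×1) = 5.926 K/W
R_total = 52.3 K/W
Q = ΔT/R_total = 197/52.3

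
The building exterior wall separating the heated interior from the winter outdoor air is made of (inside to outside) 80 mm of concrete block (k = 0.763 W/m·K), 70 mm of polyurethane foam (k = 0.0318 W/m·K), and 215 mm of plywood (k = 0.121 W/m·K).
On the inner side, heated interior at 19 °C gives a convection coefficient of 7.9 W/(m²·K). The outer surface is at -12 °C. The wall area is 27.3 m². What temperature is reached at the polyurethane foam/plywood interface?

Series thermal resistances:
R_inner film = 1/(h_i·A) = 1/(7.9×27.3) = 0.004637 K/W
R_concrete block = L/(kA) = 0.08/(0.763×27.3) = 0.003841 K/W
R_polyurethane foam = L/(kA) = 0.07/(0.0318×27.3) = 0.08063 K/W
R_plywood = L/(kA) = 0.215/(0.121×27.3) = 0.06509 K/W
R_total = 0.1542 K/W;  Q = ΔT/R_total = 31/0.1542 = 201 W
T_interface = T_inner − Q·ΣR(inner→interface) = 19 − 201×0.08911

T ≈ 1.09 °C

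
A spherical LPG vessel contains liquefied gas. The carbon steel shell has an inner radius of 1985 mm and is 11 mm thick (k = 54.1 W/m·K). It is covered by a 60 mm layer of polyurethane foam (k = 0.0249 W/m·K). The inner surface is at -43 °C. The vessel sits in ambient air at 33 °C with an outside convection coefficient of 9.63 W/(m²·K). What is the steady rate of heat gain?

Spherical conduction: R = (1/r_in − 1/r_out)/(4πk) per layer; series-sum.
R_carbon steel shell = (1/1.985 − 1/1.996)/(4π×54.1) = 4.084×10^-6 K/W
R_polyurethane foam = (1/1.996 − 1/2.056)/(4π×0.0249) = 0.04673 K/W
R_outer film = 1/(h·4πr_o²) = 1/(9.63×4π×2.056²) = 0.001955 K/W
R_total = 0.04868 K/W
Q = ΔT/R_total = 76/0.04868

Q ≈ 1560 W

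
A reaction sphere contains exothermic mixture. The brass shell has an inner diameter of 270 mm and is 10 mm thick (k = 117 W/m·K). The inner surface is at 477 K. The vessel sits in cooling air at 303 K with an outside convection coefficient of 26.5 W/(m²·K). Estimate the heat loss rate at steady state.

Q ≈ 1220 W

Radial (spherical) resistances in series:
R_brass shell = (1/0.135 − 1/0.145)/(4π×117) = 3.475×10^-4 K/W
R_outer film = 1/(h·4πr_o²) = 1/(26.5×4π×0.145²) = 0.1428 K/W
R_total = 0.1432 K/W
Q = ΔT/R_total = 174/0.1432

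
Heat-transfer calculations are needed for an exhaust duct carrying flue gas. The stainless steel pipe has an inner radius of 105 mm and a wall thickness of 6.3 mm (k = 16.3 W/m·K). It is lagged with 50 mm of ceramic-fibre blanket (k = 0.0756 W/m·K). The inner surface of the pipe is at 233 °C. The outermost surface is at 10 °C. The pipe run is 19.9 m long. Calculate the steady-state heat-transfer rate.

For a radial system each layer contributes R = ln(r_out/r_in)/(2πkL); films add R = 1/(hA).
R_stainless steel pipe wall = ln(111.3/105)/(2π×16.3×19.9) = 2.859×10^-5 K/W
R_ceramic-fibre blanket = ln(161.3/111.3)/(2π×0.0756×19.9) = 0.03925 K/W
R_total = 0.03928 K/W
Q = ΔT/R_total = 223/0.03928

Q ≈ 5680 W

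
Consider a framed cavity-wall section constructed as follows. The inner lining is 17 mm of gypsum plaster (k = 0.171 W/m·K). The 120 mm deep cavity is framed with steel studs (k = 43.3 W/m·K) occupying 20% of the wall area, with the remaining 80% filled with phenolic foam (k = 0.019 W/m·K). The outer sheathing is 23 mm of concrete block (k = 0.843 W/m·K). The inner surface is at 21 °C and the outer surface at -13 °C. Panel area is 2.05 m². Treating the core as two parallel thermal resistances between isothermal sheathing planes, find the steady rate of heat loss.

Q ≈ 496 W

Sheathing layers in series; stud and cavity paths in parallel between them.
R_inner = 0.017/(0.171×2.05) = 0.0485 K/W
R_stud  = 0.12/(43.3×0.2×2.05) = 0.006759 K/W
R_cav   = 0.12/(0.019×0.8×2.05) = 3.851 K/W
1/R_core = 1/R_stud + 1/R_cav → R_core = 0.006748 K/W
R_outer = 0.023/(0.843×2.05) = 0.01331 K/W
R_total = 0.06855 K/W
Q = ΔT/R_total = 34/0.06855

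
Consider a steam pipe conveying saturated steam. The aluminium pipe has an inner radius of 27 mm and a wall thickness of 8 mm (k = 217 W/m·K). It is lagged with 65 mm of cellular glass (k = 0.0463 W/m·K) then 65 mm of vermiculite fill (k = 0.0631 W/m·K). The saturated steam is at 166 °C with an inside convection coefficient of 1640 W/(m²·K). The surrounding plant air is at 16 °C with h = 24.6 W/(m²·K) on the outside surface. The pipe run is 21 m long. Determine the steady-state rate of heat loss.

Q ≈ 641 W

For a radial system each layer contributes R = ln(r_out/r_in)/(2πkL); films add R = 1/(hA).
R_inner film = 1/(h_i·2πr₁L) = 1/(1640×2π×0.027×21) = 1.712×10^-4 K/W
R_aluminium pipe wall = ln(35/27)/(2π×217×21) = 9.064×10^-6 K/W
R_cellular glass = ln(100/35)/(2π×0.0463×21) = 0.1718 K/W
R_vermiculite fill = ln(165/100)/(2π×0.0631×21) = 0.06015 K/W
R_outer film = 1/(h_o·2πr_oL) = 1/(24.6×2π×0.165×21) = 0.001867 K/W
R_total = 0.234 K/W
Q = ΔT/R_total = 150/0.234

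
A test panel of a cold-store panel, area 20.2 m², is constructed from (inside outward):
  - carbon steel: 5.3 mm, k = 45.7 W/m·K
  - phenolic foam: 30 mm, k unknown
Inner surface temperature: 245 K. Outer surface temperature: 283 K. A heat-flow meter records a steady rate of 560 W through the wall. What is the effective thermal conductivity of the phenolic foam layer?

Model the wall as resistances in series:
R_carbon steel = L/(kA) = 0.0053/(45.7×20.2) = 5.741×10^-6 K/W
Sum of known resistances R_other = 5.741×10^-6 K/W
Total R = ΔT/Q = 38/560 = 0.06786 K/W
R_phenolic foam = R_total − R_other = 0.06785 K/W
k = L/(R·A) = 0.03/(0.06785×20.2)

k ≈ 0.0219 W/(m·K)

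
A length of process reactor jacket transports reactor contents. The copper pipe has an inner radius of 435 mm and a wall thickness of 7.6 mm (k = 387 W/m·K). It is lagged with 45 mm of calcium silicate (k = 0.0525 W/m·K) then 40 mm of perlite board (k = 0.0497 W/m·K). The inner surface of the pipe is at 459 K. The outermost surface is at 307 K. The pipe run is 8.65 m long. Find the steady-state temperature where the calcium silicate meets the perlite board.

T ≈ 377 K

Per-layer cylindrical resistances, series-summed:
R_copper pipe wall = ln(442.6/435)/(2π×387×8.65) = 8.235×10^-7 K/W
R_calcium silicate = ln(487.6/442.6)/(2π×0.0525×8.65) = 0.03394 K/W
R_perlite board = ln(527.6/487.6)/(2π×0.0497×8.65) = 0.02919 K/W
R_total = 0.06312 K/W
Q = ΔT/R_total = 152/0.06312
Q = 2410 W
T_interface = T_inner − Q·ΣR(inner→interface) = 459 − 2410×0.03394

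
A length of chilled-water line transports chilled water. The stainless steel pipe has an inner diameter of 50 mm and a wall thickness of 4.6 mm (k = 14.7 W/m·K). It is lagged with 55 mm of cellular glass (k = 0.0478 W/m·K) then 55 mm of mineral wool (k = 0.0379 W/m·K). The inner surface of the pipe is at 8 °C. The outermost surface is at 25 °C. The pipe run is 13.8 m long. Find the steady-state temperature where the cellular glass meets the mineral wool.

T ≈ 18.6 °C

For a radial system each layer contributes R = ln(r_out/r_in)/(2πkL); films add R = 1/(hA).
R_stainless steel pipe wall = ln(29.6/25)/(2π×14.7×13.8) = 1.325×10^-4 K/W
R_cellular glass = ln(84.6/29.6)/(2π×0.0478×13.8) = 0.2534 K/W
R_mineral wool = ln(139.6/84.6)/(2π×0.0379×13.8) = 0.1524 K/W
R_total = 0.4059 K/W
Q = ΔT/R_total = 17/0.4059
Q = 41.9 W
T_interface = T_inner + Q·ΣR(inner→interface) = 8 + 41.9×0.2535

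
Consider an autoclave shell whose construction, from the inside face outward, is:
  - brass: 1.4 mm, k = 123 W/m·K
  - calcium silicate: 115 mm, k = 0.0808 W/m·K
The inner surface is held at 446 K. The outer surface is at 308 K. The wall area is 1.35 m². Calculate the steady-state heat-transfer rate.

Q ≈ 131 W

Thermal resistances in series:
R_brass = L/(kA) = 0.0014/(123×1.35) = 8.431×10^-6 K/W
R_calcium silicate = L/(kA) = 0.115/(0.0808×1.35) = 1.054 K/W
R_total = 1.054 K/W
Q = ΔT / R_total = 138 / 1.054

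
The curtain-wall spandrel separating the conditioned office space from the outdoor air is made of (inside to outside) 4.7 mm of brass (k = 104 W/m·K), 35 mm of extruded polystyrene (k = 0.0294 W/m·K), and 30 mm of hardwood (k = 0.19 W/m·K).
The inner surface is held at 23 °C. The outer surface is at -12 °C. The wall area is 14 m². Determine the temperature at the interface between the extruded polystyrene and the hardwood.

T ≈ -7.9 °C

Thermal resistances in series:
R_brass = L/(kA) = 0.0047/(104×14) = 3.228×10^-6 K/W
R_extruded polystyrene = L/(kA) = 0.035/(0.0294×14) = 0.08503 K/W
R_hardwood = L/(kA) = 0.03/(0.19×14) = 0.01128 K/W
R_total = 0.09632 K/W;  Q = ΔT/R_total = 35/0.09632 = 363.4 W
T_interface = T_inner − Q·ΣR(inner→interface) = 23 − 363×0.08504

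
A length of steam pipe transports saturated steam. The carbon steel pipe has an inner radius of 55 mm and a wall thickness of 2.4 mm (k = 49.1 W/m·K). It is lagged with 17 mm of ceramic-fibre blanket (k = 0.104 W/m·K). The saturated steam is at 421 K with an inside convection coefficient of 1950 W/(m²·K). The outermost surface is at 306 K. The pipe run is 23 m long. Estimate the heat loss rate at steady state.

Q ≈ 6640 W

Radial resistances (cylindrical: R_cond = ln(r_o/r_i)/(2πkL), R_conv = 1/(h·2πrL)):
R_inner film = 1/(h_i·2πr₁L) = 1/(1950×2π×0.055×23) = 6.452×10^-5 K/W
R_carbon steel pipe wall = ln(57.4/55)/(2π×49.1×23) = 6.019×10^-6 K/W
R_ceramic-fibre blanket = ln(74.4/57.4)/(2π×0.104×23) = 0.01726 K/W
R_total = 0.01733 K/W
Q = ΔT/R_total = 115/0.01733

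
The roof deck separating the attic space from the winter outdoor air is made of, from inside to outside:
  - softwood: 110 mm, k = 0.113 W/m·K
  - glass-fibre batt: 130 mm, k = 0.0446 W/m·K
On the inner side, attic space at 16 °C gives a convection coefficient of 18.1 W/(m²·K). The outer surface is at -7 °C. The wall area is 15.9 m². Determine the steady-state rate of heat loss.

Q ≈ 92.7 W

Series thermal resistances:
R_inner film = 1/(h_i·A) = 1/(18.1×15.9) = 0.003475 K/W
R_softwood = L/(kA) = 0.11/(0.113×15.9) = 0.06122 K/W
R_glass-fibre batt = L/(kA) = 0.13/(0.0446×15.9) = 0.1833 K/W
R_total = 0.248 K/W
Q = ΔT / R_total = 23 / 0.248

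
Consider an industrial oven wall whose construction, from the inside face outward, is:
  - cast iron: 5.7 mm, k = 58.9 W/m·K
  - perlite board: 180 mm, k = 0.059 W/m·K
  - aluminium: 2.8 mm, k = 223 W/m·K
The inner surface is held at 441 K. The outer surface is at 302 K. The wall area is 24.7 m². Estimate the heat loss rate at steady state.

Using the resistance-network approach (series):
R_cast iron = L/(kA) = 0.0057/(58.9×24.7) = 3.918×10^-6 K/W
R_perlite board = L/(kA) = 0.18/(0.059×24.7) = 0.1235 K/W
R_aluminium = L/(kA) = 0.0028/(223×24.7) = 5.083×10^-7 K/W
R_total = 0.1235 K/W
Q = ΔT / R_total = 139 / 0.1235

Q ≈ 1130 W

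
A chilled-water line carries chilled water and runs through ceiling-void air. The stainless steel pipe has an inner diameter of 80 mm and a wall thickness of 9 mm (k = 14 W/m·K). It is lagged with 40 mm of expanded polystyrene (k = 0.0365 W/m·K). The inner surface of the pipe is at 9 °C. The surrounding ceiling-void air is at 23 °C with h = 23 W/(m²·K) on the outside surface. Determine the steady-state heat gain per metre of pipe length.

q′ ≈ 5.22 W/m

Per-layer cylindrical resistances, series-summed:
R_stainless steel pipe wall = ln(49/40)/(2π×14×1) = 0.002307 K/W
R_expanded polystyrene = ln(89/49)/(2π×0.0365×1) = 2.602 K/W
R_outer film = 1/(h_o·2πr_oL) = 1/(23×2π×0.089×1) = 0.07775 K/W
R_total = 2.682 K/W
Q = ΔT/R_total = 14/2.682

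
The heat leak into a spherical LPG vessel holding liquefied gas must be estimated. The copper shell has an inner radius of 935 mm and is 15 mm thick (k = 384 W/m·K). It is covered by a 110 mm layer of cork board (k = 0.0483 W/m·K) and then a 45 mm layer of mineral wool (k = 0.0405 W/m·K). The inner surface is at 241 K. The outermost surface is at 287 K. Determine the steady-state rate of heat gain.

Q ≈ 180 W

Radial (spherical) resistances in series:
R_copper shell = (1/0.935 − 1/0.95)/(4π×384) = 3.5×10^-6 K/W
R_cork board = (1/0.95 − 1/1.06)/(4π×0.0483) = 0.18 K/W
R_mineral wool = (1/1.06 − 1/1.105)/(4π×0.0405) = 0.07549 K/W
R_total = 0.2555 K/W
Q = ΔT/R_total = 46/0.2555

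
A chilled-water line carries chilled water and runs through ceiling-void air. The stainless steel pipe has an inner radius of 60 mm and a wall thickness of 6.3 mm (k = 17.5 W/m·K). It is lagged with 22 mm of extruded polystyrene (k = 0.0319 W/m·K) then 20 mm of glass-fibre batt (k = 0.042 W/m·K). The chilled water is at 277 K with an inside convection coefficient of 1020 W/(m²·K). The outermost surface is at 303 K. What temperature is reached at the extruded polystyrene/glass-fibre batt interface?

T ≈ 294 K

Treating each annulus and film as a series resistance:
R_inner film = 1/(h_i·2πr₁L) = 1/(1020×2π×0.06×1) = 0.002601 K/W
R_stainless steel pipe wall = ln(66.3/60)/(2π×17.5×1) = 9.081×10^-4 K/W
R_extruded polystyrene = ln(88.3/66.3)/(2π×0.0319×1) = 1.43 K/W
R_glass-fibre batt = ln(108.3/88.3)/(2π×0.042×1) = 0.7737 K/W
R_total = 2.207 K/W
Q = ΔT/R_total = 26/2.207
Q = 11.8 W/m
T_interface = T_inner + Q·ΣR(inner→interface) = 277 + 11.8×1.433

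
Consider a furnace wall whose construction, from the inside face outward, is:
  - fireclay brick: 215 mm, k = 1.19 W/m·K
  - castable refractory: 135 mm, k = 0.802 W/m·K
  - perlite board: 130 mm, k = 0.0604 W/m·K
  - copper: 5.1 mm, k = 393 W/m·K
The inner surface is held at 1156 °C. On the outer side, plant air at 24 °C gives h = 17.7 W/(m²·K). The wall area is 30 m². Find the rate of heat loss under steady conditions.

Q ≈ 13300 W

Treating each layer as a thermal resistance in series:
R_fireclay brick = L/(kA) = 0.215/(1.19×30) = 0.006022 K/W
R_castable refractory = L/(kA) = 0.135/(0.802×30) = 0.005611 K/W
R_perlite board = L/(kA) = 0.13/(0.0604×30) = 0.07174 K/W
R_copper = L/(kA) = 0.0051/(393×30) = 4.326×10^-7 K/W
R_outer film = 1/(h_o·A) = 1/(17.7×30) = 0.001883 K/W
R_total = 0.08526 K/W
Q = ΔT / R_total = 1132 / 0.08526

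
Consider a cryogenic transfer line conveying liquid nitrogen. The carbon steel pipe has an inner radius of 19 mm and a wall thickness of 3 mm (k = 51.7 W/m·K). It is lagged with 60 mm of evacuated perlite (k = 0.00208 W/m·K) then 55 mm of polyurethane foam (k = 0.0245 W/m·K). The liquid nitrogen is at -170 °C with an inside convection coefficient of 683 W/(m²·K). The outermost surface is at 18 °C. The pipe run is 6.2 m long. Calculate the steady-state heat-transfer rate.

Radial resistances (cylindrical: R_cond = ln(r_o/r_i)/(2πkL), R_conv = 1/(h·2πrL)):
R_inner film = 1/(h_i·2πr₁L) = 1/(683×2π×0.019×6.2) = 0.001978 K/W
R_carbon steel pipe wall = ln(22/19)/(2π×51.7×6.2) = 7.279×10^-5 K/W
R_evacuated perlite = ln(82/22)/(2π×0.00208×6.2) = 16.24 K/W
R_polyurethane foam = ln(137/82)/(2π×0.0245×6.2) = 0.5378 K/W
R_total = 16.78 K/W
Q = ΔT/R_total = 188/16.78

Q ≈ 11.2 W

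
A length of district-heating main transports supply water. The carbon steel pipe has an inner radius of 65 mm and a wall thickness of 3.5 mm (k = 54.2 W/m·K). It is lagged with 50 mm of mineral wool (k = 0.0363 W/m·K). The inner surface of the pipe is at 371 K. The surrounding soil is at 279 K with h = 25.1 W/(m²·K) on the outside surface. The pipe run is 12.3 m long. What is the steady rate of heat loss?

Q ≈ 461 W

Treating each annulus and film as a series resistance:
R_carbon steel pipe wall = ln(68.5/65)/(2π×54.2×12.3) = 1.252×10^-5 K/W
R_mineral wool = ln(118.5/68.5)/(2π×0.0363×12.3) = 0.1954 K/W
R_outer film = 1/(h_o·2πr_oL) = 1/(25.1×2π×0.1185×12.3) = 0.00435 K/W
R_total = 0.1997 K/W
Q = ΔT/R_total = 92/0.1997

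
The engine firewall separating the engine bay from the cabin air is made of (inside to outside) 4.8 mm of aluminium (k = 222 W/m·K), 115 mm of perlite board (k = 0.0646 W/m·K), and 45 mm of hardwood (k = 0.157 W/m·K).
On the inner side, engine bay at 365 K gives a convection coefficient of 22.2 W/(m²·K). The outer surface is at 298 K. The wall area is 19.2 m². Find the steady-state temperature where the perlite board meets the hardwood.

T ≈ 307 K

Thermal resistances in series:
R_inner film = 1/(h_i·A) = 1/(22.2×19.2) = 0.002346 K/W
R_aluminium = L/(kA) = 0.0048/(222×19.2) = 1.126×10^-6 K/W
R_perlite board = L/(kA) = 0.115/(0.0646×19.2) = 0.09272 K/W
R_hardwood = L/(kA) = 0.045/(0.157×19.2) = 0.01493 K/W
R_total = 0.11 K/W;  Q = ΔT/R_total = 67/0.11 = 609.1 W
T_interface = T_inner − Q·ΣR(inner→interface) = 365 − 609×0.09507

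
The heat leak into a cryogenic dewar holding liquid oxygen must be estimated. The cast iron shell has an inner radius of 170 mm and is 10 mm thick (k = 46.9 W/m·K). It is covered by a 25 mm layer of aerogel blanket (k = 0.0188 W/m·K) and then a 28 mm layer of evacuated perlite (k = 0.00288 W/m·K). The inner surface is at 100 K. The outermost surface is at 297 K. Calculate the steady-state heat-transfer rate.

Q ≈ 10.3 W

Spherical conduction: R = (1/r_in − 1/r_out)/(4πk) per layer; series-sum.
R_cast iron shell = (1/0.17 − 1/0.18)/(4π×46.9) = 5.545×10^-4 K/W
R_aerogel blanket = (1/0.18 − 1/0.205)/(4π×0.0188) = 2.868 K/W
R_evacuated perlite = (1/0.205 − 1/0.233)/(4π×0.00288) = 16.2 K/W
R_total = 19.07 K/W
Q = ΔT/R_total = 197/19.07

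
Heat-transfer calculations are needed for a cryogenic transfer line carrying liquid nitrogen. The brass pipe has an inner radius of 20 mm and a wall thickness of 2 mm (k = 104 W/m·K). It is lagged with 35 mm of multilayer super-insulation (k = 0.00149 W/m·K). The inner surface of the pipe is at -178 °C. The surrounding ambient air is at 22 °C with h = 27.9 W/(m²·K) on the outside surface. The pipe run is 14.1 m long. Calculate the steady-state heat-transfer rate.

For a radial system each layer contributes R = ln(r_out/r_in)/(2πkL); films add R = 1/(hA).
R_brass pipe wall = ln(22/20)/(2π×104×14.1) = 1.034×10^-5 K/W
R_multilayer super-insulation = ln(57/22)/(2π×0.00149×14.1) = 7.212 K/W
R_outer film = 1/(h_o·2πr_oL) = 1/(27.9×2π×0.057×14.1) = 0.007098 K/W
R_total = 7.219 K/W
Q = ΔT/R_total = 200/7.219

Q ≈ 27.7 W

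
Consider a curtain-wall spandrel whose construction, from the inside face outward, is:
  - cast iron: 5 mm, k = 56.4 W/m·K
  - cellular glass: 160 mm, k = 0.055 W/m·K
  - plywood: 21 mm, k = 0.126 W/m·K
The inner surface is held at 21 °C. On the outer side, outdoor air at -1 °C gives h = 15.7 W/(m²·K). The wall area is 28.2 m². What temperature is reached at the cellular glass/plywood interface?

Thermal resistances in series:
R_cast iron = L/(kA) = 0.005/(56.4×28.2) = 3.144×10^-6 K/W
R_cellular glass = L/(kA) = 0.16/(0.055×28.2) = 0.1032 K/W
R_plywood = L/(kA) = 0.021/(0.126×28.2) = 0.00591 K/W
R_outer film = 1/(h_o·A) = 1/(15.7×28.2) = 0.002259 K/W
R_total = 0.1113 K/W;  Q = ΔT/R_total = 22/0.1113 = 197.6 W
T_interface = T_inner − Q·ΣR(inner→interface) = 21 − 198×0.1032

T ≈ 0.614 °C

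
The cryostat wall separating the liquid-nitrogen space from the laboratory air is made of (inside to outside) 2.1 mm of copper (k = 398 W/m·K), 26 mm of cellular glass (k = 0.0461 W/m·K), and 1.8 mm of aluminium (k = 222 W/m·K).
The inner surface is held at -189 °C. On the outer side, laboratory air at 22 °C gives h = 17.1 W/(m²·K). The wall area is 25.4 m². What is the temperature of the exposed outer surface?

Series thermal resistances:
R_copper = L/(kA) = 0.0021/(398×25.4) = 2.077×10^-7 K/W
R_cellular glass = L/(kA) = 0.026/(0.0461×25.4) = 0.0222 K/W
R_aluminium = L/(kA) = 0.0018/(222×25.4) = 3.192×10^-7 K/W
R_outer film = 1/(h_o·A) = 1/(17.1×25.4) = 0.002302 K/W
R_total = 0.02451 K/W;  Q = ΔT/R_total = 211/0.02451 = 8610 W
T_interface = T_inner + Q·ΣR(inner→interface) = -189 + 8610×0.0222

T ≈ 2.18 °C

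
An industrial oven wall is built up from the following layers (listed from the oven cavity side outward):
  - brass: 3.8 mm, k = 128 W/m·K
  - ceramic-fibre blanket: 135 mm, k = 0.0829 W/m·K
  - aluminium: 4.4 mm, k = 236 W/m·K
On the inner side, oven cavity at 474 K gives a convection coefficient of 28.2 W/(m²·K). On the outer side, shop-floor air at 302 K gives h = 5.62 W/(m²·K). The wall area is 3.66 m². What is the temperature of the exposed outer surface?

T ≈ 319 K

Thermal resistances in series:
R_inner film = 1/(h_i·A) = 1/(28.2×3.66) = 0.009689 K/W
R_brass = L/(kA) = 0.0038/(128×3.66) = 8.111×10^-6 K/W
R_ceramic-fibre blanket = L/(kA) = 0.135/(0.0829×3.66) = 0.4449 K/W
R_aluminium = L/(kA) = 0.0044/(236×3.66) = 5.094×10^-6 K/W
R_outer film = 1/(h_o·A) = 1/(5.62×3.66) = 0.04862 K/W
R_total = 0.5033 K/W;  Q = ΔT/R_total = 172/0.5033 = 341.8 W
T_interface = T_inner − Q·ΣR(inner→interface) = 474 − 342×0.4546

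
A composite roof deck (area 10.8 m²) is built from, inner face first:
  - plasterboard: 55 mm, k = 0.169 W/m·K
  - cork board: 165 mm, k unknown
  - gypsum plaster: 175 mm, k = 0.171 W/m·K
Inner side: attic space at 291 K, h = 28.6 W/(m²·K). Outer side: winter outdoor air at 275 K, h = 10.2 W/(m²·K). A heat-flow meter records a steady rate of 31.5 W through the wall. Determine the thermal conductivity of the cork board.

Thermal resistances in series:
R_inner film = 1/(h_i·A) = 1/(28.6×10.8) = 0.003238 K/W
R_plasterboard = L/(kA) = 0.055/(0.169×10.8) = 0.03013 K/W
R_gypsum plaster = L/(kA) = 0.175/(0.171×10.8) = 0.09476 K/W
R_outer film = 1/(h_o·A) = 1/(10.2×10.8) = 0.009078 K/W
Sum of known resistances R_other = 0.1372 K/W
Total R = ΔT/Q = 16/31.5 = 0.5079 K/W
R_cork board = R_total − R_other = 0.3707 K/W
k = L/(R·A) = 0.165/(0.3707×10.8)

k ≈ 0.0412 W/(m·K)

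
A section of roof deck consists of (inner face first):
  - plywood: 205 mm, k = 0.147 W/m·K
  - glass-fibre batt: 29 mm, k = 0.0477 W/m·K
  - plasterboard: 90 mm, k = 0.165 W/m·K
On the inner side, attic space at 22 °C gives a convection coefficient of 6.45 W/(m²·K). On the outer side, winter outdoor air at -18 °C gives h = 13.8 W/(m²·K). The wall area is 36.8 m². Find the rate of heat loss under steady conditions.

Q ≈ 530 W

Series thermal resistances:
R_inner film = 1/(h_i·A) = 1/(6.45×36.8) = 0.004213 K/W
R_plywood = L/(kA) = 0.205/(0.147×36.8) = 0.0379 K/W
R_glass-fibre batt = L/(kA) = 0.029/(0.0477×36.8) = 0.01652 K/W
R_plasterboard = L/(kA) = 0.09/(0.165×36.8) = 0.01482 K/W
R_outer film = 1/(h_o·A) = 1/(13.8×36.8) = 0.001969 K/W
R_total = 0.07542 K/W
Q = ΔT / R_total = 40 / 0.07542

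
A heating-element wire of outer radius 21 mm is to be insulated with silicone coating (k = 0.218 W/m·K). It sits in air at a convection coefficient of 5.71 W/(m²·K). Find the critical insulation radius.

For a cylinder r_cr = k/h = 0.218/5.71
r_cr = 38.2 mm; since the bare radius (21 mm) is below r_cr, adding a thin layer of insulation will *increase* heat loss.

r_cr ≈ 38.2 mm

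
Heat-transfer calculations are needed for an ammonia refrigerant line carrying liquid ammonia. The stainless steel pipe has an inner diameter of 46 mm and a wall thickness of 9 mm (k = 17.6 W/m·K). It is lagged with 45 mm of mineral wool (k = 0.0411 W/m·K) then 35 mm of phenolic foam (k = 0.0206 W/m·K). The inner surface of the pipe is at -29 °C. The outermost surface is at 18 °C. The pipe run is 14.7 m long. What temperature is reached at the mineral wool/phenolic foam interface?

T ≈ -3.6 °C

Per-layer cylindrical resistances, series-summed:
R_stainless steel pipe wall = ln(32/23)/(2π×17.6×14.7) = 2.032×10^-4 K/W
R_mineral wool = ln(77/32)/(2π×0.0411×14.7) = 0.2313 K/W
R_phenolic foam = ln(112/77)/(2π×0.0206×14.7) = 0.1969 K/W
R_total = 0.4284 K/W
Q = ΔT/R_total = 47/0.4284
Q = 110 W
T_interface = T_inner + Q·ΣR(inner→interface) = -29 + 110×0.2315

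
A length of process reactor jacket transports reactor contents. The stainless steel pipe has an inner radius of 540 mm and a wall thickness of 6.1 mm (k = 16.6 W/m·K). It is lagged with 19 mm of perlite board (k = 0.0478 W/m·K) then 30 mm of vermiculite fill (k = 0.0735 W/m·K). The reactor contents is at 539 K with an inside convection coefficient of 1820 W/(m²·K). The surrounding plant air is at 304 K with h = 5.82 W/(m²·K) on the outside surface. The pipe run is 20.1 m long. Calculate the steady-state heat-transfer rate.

Per-layer cylindrical resistances, series-summed:
R_inner film = 1/(h_i·2πr₁L) = 1/(1820×2π×0.54×20.1) = 8.057×10^-6 K/W
R_stainless steel pipe wall = ln(546.1/540)/(2π×16.6×20.1) = 5.358×10^-6 K/W
R_perlite board = ln(565.1/546.1)/(2π×0.0478×20.1) = 0.005665 K/W
R_vermiculite fill = ln(595.1/565.1)/(2π×0.0735×20.1) = 0.005573 K/W
R_outer film = 1/(h_o·2πr_oL) = 1/(5.82×2π×0.5951×20.1) = 0.002286 K/W
R_total = 0.01354 K/W
Q = ΔT/R_total = 235/0.01354

Q ≈ 17400 W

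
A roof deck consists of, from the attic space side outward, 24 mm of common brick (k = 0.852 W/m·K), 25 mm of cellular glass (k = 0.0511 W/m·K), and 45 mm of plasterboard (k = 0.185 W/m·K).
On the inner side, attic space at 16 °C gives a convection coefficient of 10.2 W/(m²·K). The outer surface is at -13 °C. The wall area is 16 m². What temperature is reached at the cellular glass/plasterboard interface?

Treating each layer as a thermal resistance in series:
R_inner film = 1/(h_i·A) = 1/(10.2×16) = 0.006127 K/W
R_common brick = L/(kA) = 0.024/(0.852×16) = 0.001761 K/W
R_cellular glass = L/(kA) = 0.025/(0.0511×16) = 0.03058 K/W
R_plasterboard = L/(kA) = 0.045/(0.185×16) = 0.0152 K/W
R_total = 0.05367 K/W;  Q = ΔT/R_total = 29/0.05367 = 540.4 W
T_interface = T_inner − Q·ΣR(inner→interface) = 16 − 540×0.03847

T ≈ -4.79 °C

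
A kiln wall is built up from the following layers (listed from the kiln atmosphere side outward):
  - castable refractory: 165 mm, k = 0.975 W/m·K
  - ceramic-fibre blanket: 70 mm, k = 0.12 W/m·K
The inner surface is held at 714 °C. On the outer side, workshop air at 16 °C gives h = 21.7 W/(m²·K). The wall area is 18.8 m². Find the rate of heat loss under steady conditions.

Treating each layer as a thermal resistance in series:
R_castable refractory = L/(kA) = 0.165/(0.975×18.8) = 0.009002 K/W
R_ceramic-fibre blanket = L/(kA) = 0.07/(0.12×18.8) = 0.03103 K/W
R_outer film = 1/(h_o·A) = 1/(21.7×18.8) = 0.002451 K/W
R_total = 0.04248 K/W
Q = ΔT / R_total = 698 / 0.04248

Q ≈ 16400 W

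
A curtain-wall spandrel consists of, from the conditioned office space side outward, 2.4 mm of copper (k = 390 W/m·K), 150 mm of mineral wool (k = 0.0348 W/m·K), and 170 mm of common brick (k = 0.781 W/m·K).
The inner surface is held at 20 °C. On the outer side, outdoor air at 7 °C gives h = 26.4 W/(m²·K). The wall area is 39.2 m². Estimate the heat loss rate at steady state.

Q ≈ 112 W

Model the wall as resistances in series:
R_copper = L/(kA) = 0.0024/(390×39.2) = 1.57×10^-7 K/W
R_mineral wool = L/(kA) = 0.15/(0.0348×39.2) = 0.11 K/W
R_common brick = L/(kA) = 0.17/(0.781×39.2) = 0.005553 K/W
R_outer film = 1/(h_o·A) = 1/(26.4×39.2) = 9.663×10^-4 K/W
R_total = 0.1165 K/W
Q = ΔT / R_total = 13 / 0.1165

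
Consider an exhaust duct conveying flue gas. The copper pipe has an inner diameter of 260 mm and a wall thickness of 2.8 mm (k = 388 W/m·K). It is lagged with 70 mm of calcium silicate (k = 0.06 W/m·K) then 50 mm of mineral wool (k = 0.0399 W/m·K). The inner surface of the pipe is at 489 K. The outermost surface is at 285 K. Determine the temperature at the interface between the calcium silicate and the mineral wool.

Per-layer cylindrical resistances, series-summed:
R_copper pipe wall = ln(132.8/130)/(2π×388×1) = 8.741×10^-6 K/W
R_calcium silicate = ln(202.8/132.8)/(2π×0.06×1) = 1.123 K/W
R_mineral wool = ln(252.8/202.8)/(2π×0.0399×1) = 0.8791 K/W
R_total = 2.002 K/W
Q = ΔT/R_total = 204/2.002
Q = 102 W/m
T_interface = T_inner − Q·ΣR(inner→interface) = 489 − 102×1.123

T ≈ 375 K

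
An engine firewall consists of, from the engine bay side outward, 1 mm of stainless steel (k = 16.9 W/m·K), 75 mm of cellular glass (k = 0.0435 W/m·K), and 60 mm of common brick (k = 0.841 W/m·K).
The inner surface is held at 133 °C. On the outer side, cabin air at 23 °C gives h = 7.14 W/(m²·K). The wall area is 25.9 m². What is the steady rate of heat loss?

Model the wall as resistances in series:
R_stainless steel = L/(kA) = 0.001/(16.9×25.9) = 2.285×10^-6 K/W
R_cellular glass = L/(kA) = 0.075/(0.0435×25.9) = 0.06657 K/W
R_common brick = L/(kA) = 0.06/(0.841×25.9) = 0.002755 K/W
R_outer film = 1/(h_o·A) = 1/(7.14×25.9) = 0.005408 K/W
R_total = 0.07473 K/W
Q = ΔT / R_total = 110 / 0.07473

Q ≈ 1470 W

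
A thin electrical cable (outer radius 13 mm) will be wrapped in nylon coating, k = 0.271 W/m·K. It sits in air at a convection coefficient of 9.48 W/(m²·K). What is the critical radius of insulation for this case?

r_cr ≈ 28.6 mm

For a cylinder r_cr = k/h = 0.271/9.48
r_cr = 28.6 mm; since the bare radius (13 mm) is below r_cr, adding a thin layer of insulation will *increase* heat loss.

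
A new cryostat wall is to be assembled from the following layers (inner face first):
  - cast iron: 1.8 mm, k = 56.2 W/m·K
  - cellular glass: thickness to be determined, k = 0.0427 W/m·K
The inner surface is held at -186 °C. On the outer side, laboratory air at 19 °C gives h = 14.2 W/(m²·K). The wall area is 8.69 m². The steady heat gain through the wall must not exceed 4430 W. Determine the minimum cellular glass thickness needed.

L ≈ 14.2 mm

Treating each layer as a thermal resistance in series:
R_cast iron = L/(kA) = 0.0018/(56.2×8.69) = 3.686×10^-6 K/W
R_outer film = 1/(h_o·A) = 1/(14.2×8.69) = 0.008104 K/W
Sum of the known resistances R_other = 0.008108 K/W
Required total resistance R_tot = ΔT/Q_allow = 205/4430 = 0.04628 K/W
R_cellular glass = R_tot − R_other = 0.03817 K/W
L = R·k·A = 0.03817×0.0427×8.69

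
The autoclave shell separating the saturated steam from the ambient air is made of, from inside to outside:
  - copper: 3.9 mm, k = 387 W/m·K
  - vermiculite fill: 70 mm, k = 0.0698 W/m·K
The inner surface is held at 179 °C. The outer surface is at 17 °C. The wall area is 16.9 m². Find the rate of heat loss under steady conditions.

Using the resistance-network approach (series):
R_copper = L/(kA) = 0.0039/(387×16.9) = 5.963×10^-7 K/W
R_vermiculite fill = L/(kA) = 0.07/(0.0698×16.9) = 0.05934 K/W
R_total = 0.05934 K/W
Q = ΔT / R_total = 162 / 0.05934

Q ≈ 2730 W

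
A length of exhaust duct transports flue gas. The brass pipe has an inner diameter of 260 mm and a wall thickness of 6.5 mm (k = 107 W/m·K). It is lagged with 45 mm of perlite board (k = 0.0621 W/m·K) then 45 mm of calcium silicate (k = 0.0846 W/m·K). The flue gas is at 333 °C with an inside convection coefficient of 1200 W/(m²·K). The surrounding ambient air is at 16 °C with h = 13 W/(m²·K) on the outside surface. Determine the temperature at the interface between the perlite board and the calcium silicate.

T ≈ 140 °C

Cylindrical conduction, so R = ln(r₂/r₁)/(2πkL) per layer, in series:
R_inner film = 1/(h_i·2πr₁L) = 1/(1200×2π×0.13×1) = 0.00102 K/W
R_brass pipe wall = ln(136.5/130)/(2π×107×1) = 7.257×10^-5 K/W
R_perlite board = ln(181.5/136.5)/(2π×0.0621×1) = 0.7302 K/W
R_calcium silicate = ln(226.5/181.5)/(2π×0.0846×1) = 0.4167 K/W
R_outer film = 1/(h_o·2πr_oL) = 1/(13×2π×0.2265×1) = 0.05405 K/W
R_total = 1.202 K/W
Q = ΔT/R_total = 317/1.202
Q = 264 W/m
T_interface = T_inner − Q·ΣR(inner→interface) = 333 − 264×0.7313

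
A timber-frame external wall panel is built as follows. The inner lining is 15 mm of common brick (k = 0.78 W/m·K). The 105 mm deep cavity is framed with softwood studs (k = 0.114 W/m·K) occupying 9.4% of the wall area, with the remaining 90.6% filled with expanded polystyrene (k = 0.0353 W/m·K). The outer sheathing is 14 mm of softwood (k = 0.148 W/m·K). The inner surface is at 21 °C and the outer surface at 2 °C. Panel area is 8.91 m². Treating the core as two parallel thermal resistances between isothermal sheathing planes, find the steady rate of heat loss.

Q ≈ 65.8 W

Sheathing layers in series; stud and cavity paths in parallel between them.
R_inner = 0.015/(0.78×8.91) = 0.002158 K/W
R_stud  = 0.105/(0.114×0.094×8.91) = 1.1 K/W
R_cav   = 0.105/(0.0353×0.906×8.91) = 0.3685 K/W
1/R_core = 1/R_stud + 1/R_cav → R_core = 0.276 K/W
R_outer = 0.014/(0.148×8.91) = 0.01062 K/W
R_total = 0.2888 K/W
Q = ΔT/R_total = 19/0.2888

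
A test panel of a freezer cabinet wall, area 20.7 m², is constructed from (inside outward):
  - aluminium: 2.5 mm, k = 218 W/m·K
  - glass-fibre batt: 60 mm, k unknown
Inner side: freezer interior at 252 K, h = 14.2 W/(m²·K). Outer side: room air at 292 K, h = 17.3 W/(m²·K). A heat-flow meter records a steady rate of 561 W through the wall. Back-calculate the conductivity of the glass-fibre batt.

Series thermal resistances:
R_inner film = 1/(h_i·A) = 1/(14.2×20.7) = 0.003402 K/W
R_aluminium = L/(kA) = 0.0025/(218×20.7) = 5.54×10^-7 K/W
R_outer film = 1/(h_o·A) = 1/(17.3×20.7) = 0.002792 K/W
Sum of known resistances R_other = 0.006195 K/W
Total R = ΔT/Q = 40/561 = 0.0713 K/W
R_glass-fibre batt = R_total − R_other = 0.06511 K/W
k = L/(R·A) = 0.06/(0.06511×20.7)

k ≈ 0.0445 W/(m·K)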